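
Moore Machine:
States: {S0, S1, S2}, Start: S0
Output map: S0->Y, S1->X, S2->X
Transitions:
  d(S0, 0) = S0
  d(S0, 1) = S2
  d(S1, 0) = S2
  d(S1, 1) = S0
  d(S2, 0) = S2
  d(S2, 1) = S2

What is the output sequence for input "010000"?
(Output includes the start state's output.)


Start: S0 (output Y)
  --0--> S0 (output Y)
  --1--> S2 (output X)
  --0--> S2 (output X)
  --0--> S2 (output X)
  --0--> S2 (output X)
  --0--> S2 (output X)

"YYXXXXX"


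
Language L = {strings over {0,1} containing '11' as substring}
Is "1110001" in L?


'11' occurs at index 0

Yes, "1110001" is in L


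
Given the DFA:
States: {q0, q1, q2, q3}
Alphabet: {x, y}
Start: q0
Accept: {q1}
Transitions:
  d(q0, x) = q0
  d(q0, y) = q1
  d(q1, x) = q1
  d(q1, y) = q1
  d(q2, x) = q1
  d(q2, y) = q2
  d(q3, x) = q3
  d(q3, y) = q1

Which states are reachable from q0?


BFS from q0:
  layer 0: {q0}
  layer 1: {q1}

{q0, q1}


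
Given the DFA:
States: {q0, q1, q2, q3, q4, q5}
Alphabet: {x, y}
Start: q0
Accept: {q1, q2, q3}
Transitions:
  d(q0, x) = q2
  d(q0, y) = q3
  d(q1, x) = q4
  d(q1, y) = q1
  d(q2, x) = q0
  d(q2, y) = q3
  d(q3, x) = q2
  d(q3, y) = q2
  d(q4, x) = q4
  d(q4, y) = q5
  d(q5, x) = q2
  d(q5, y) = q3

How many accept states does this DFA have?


Accept states listed: {q1, q2, q3}
Counting: q1(1) q2(2) q3(3)

3


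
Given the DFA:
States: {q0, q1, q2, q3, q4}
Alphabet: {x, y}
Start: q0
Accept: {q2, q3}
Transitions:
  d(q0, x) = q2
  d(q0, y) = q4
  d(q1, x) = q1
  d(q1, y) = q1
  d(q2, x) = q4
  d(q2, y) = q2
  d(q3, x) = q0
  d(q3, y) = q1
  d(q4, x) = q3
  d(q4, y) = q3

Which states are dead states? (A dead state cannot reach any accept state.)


Forward reachability from each state:
  q0 -> reaches accept state q2 (live)
  q1 -> reaches {q1}, no accept state (dead)
  q2 -> reaches accept state q2 (live)
  q3 -> reaches accept state q2 (live)
  q4 -> reaches accept state q2 (live)

{q1}


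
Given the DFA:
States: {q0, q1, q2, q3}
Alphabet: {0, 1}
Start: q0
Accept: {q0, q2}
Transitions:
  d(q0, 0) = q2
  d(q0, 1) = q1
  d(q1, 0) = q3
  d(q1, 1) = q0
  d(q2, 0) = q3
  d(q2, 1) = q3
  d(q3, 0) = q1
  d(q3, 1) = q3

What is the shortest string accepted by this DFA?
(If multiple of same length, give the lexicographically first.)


BFS by string length (lex-first path to each state shown):
  len 0: q0<-""
Found accept state at length 0.

"" (empty string)


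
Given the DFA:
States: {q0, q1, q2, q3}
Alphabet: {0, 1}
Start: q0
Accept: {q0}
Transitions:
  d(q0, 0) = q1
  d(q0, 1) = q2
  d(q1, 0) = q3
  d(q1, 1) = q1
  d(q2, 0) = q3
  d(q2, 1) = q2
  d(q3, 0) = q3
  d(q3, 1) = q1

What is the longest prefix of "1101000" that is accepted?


Run the DFA, marking each prefix where the state is accepting:
  "" -> q0 [accept]
  "1" -> q2 [reject]
  "11" -> q2 [reject]
  "110" -> q3 [reject]
  "1101" -> q1 [reject]
  "11010" -> q3 [reject]
  "110100" -> q3 [reject]
  "1101000" -> q3 [reject]

""


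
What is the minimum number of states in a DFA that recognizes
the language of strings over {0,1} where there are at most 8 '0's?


States: count = 0, 1, ..., 8 (all accepting; 9 states), plus a dead state for count > 8.
Total: 9 + 1 = 10.

10


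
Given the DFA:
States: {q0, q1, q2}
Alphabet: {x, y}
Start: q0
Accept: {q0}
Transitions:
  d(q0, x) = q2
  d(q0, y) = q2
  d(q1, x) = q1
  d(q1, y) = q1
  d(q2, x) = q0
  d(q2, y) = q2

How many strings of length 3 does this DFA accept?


Enumerating all length-3 strings:
  "xxx" -> q2 [reject]
  "xxy" -> q2 [reject]
  "xyx" -> q0 [accept]
  "xyy" -> q2 [reject]
  "yxx" -> q2 [reject]
  "yxy" -> q2 [reject]
  "yyx" -> q0 [accept]
  "yyy" -> q2 [reject]

2 out of 8


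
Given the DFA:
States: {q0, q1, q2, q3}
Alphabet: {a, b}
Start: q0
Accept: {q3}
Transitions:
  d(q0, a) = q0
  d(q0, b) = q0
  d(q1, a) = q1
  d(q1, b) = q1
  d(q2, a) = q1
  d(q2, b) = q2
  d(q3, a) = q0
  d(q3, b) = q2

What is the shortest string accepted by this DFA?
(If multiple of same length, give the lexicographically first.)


BFS by string length (lex-first path to each state shown):
  len 0: q0<-""
  len 1: q0<-"a"
  len 2: q0<-"aa"
  len 3: q0<-"aaa"
  len 4: q0<-"aaaa"
  len 5: q0<-"aaaaa"
  len 6: q0<-"aaaaaa"
  len 7: q0<-"aaaaaaa"
  len 8: q0<-"aaaaaaaa"

No string accepted (empty language)


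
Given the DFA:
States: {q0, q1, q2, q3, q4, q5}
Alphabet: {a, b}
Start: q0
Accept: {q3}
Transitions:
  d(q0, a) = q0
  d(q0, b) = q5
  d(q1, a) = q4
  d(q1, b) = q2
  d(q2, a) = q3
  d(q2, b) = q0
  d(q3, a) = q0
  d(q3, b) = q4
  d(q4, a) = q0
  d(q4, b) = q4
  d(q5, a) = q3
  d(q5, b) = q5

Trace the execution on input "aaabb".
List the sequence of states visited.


Input: aaabb
d(q0, a) = q0
d(q0, a) = q0
d(q0, a) = q0
d(q0, b) = q5
d(q5, b) = q5


q0 -> q0 -> q0 -> q0 -> q5 -> q5


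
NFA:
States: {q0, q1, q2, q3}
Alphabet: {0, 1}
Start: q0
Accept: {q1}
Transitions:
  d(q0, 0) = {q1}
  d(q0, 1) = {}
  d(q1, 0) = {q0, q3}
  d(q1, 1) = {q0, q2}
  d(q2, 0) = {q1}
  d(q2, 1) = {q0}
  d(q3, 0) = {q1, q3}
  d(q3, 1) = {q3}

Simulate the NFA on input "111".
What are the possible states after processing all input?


Start: {q0}
  --1--> {}
  --1--> {}
  --1--> {}

{} (empty set, no valid transitions)


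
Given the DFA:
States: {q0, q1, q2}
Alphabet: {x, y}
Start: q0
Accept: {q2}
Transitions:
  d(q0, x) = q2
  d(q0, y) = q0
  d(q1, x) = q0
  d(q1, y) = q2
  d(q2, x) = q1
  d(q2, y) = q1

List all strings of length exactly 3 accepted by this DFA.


All strings of length 3: 8 total
Accepted: 3

"xxy", "xyy", "yyx"


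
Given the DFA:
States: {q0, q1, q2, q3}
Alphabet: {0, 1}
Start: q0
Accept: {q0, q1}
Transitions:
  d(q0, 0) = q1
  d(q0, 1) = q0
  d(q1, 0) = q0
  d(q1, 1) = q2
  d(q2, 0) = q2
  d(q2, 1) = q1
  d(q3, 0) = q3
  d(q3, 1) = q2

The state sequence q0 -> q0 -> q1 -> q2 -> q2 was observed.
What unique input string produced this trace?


Trace back each transition to find the symbol:
  q0 --[1]--> q0
  q0 --[0]--> q1
  q1 --[1]--> q2
  q2 --[0]--> q2

"1010"


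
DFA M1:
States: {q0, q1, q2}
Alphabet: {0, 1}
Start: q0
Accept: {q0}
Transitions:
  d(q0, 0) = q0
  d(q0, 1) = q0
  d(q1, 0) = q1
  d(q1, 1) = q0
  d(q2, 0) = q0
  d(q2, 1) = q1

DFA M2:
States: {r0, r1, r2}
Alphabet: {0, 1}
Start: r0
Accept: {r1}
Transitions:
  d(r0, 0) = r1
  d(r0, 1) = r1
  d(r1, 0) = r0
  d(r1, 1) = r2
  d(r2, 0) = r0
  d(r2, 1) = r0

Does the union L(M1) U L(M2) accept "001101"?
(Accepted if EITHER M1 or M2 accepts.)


M1: final=q0 accepted=True
M2: final=r1 accepted=True

Yes, union accepts


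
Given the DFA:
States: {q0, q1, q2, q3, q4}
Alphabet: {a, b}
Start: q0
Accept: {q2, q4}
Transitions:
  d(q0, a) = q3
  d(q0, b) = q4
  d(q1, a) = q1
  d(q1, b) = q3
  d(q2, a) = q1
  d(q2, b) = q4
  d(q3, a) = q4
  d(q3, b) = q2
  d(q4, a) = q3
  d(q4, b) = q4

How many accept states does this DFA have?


Accept states listed: {q2, q4}
Counting: q2(1) q4(2)

2


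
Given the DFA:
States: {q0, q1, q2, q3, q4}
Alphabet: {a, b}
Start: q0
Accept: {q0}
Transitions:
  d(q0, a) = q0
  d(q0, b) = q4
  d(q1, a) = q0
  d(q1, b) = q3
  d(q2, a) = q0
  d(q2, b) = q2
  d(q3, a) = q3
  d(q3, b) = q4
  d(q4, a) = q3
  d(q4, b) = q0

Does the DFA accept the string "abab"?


Trace: q0 -> q0 -> q4 -> q3 -> q4
Final state: q4
Accept states: {q0}

No, rejected (final state q4 is not an accept state)


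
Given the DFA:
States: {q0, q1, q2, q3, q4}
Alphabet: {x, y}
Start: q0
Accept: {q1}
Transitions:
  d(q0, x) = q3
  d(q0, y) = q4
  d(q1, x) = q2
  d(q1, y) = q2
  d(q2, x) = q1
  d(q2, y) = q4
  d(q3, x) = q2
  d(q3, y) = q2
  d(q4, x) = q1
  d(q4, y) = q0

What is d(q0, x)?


Looking up transition d(q0, x)

q3


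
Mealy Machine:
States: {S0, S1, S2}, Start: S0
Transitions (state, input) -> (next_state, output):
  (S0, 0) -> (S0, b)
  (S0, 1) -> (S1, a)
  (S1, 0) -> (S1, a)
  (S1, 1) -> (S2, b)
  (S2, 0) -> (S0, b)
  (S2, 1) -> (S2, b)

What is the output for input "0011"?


Step-by-step:
  (S0, 0) -> (S0, b)
  (S0, 0) -> (S0, b)
  (S0, 1) -> (S1, a)
  (S1, 1) -> (S2, b)

"bbab"


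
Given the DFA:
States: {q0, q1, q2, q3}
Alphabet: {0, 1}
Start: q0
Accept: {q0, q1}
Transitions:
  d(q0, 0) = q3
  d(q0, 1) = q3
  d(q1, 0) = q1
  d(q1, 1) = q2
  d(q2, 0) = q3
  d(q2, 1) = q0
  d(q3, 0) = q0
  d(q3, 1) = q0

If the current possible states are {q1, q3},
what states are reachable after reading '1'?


Apply transition on '1' from each current state:
  d(q1, 1) = q2
  d(q3, 1) = q0

{q0, q2}


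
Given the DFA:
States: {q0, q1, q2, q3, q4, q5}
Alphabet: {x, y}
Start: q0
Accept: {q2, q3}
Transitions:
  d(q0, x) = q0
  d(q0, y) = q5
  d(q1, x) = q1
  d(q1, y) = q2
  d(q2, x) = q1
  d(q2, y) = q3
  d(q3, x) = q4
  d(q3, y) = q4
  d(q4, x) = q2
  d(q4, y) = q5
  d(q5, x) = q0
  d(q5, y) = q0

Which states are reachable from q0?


BFS from q0:
  layer 0: {q0}
  layer 1: {q5}

{q0, q5}


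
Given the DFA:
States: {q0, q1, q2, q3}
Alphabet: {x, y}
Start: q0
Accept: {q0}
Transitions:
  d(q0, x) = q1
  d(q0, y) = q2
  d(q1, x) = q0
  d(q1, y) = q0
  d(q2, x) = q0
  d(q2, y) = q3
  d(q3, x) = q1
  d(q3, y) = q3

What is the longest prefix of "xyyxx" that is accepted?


Run the DFA, marking each prefix where the state is accepting:
  "" -> q0 [accept]
  "x" -> q1 [reject]
  "xy" -> q0 [accept]
  "xyy" -> q2 [reject]
  "xyyx" -> q0 [accept]
  "xyyxx" -> q1 [reject]

"xyyx"


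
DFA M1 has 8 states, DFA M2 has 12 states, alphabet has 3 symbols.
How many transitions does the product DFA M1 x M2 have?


Product DFA has 8 * 12 = 96 states.
Each has 3 transitions: 96 * 3 = 288

288


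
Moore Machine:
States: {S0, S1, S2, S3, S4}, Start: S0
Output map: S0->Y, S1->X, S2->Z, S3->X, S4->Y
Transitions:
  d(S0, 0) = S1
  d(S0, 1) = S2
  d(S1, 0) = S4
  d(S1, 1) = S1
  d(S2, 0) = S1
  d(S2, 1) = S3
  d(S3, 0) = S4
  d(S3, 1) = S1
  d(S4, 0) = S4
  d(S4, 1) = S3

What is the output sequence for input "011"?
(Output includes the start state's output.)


Start: S0 (output Y)
  --0--> S1 (output X)
  --1--> S1 (output X)
  --1--> S1 (output X)

"YXXX"


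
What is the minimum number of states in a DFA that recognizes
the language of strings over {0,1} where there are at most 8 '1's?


States: count = 0, 1, ..., 8 (all accepting; 9 states), plus a dead state for count > 8.
Total: 9 + 1 = 10.

10


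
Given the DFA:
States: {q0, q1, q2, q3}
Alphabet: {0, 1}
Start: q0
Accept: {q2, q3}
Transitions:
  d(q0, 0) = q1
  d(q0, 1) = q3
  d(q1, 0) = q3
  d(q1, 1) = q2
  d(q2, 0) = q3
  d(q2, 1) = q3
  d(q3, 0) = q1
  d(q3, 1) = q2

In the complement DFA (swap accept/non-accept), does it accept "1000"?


Trace: q0 -> q3 -> q1 -> q3 -> q1
Final: q1
Original accept: {q2, q3}
Complement: q1 is not in original accept

Yes, complement accepts (original rejects)


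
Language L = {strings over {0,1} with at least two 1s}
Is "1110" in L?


count('1') = 3

Yes, "1110" is in L


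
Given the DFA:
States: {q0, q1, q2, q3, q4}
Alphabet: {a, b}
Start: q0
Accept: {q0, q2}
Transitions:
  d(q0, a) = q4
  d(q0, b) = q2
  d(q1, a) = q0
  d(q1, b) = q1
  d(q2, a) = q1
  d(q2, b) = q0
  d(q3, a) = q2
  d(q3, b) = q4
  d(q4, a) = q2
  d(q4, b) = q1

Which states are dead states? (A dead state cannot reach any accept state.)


Forward reachability from each state:
  q0 -> reaches accept state q0 (live)
  q1 -> reaches accept state q0 (live)
  q2 -> reaches accept state q0 (live)
  q3 -> reaches accept state q0 (live)
  q4 -> reaches accept state q0 (live)

None (all states can reach an accept state)


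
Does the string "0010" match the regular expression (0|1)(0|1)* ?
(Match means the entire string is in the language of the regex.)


|string| = 4; first = '0'; last = '0'

Yes, "0010" matches (0|1)(0|1)*


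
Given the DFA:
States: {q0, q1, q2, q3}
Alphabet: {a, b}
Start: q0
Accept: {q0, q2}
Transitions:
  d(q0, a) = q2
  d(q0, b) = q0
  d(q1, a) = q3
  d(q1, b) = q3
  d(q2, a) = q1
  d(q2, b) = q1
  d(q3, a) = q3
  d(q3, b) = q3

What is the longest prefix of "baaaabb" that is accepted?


Run the DFA, marking each prefix where the state is accepting:
  "" -> q0 [accept]
  "b" -> q0 [accept]
  "ba" -> q2 [accept]
  "baa" -> q1 [reject]
  "baaa" -> q3 [reject]
  "baaaa" -> q3 [reject]
  "baaaab" -> q3 [reject]
  "baaaabb" -> q3 [reject]

"ba"


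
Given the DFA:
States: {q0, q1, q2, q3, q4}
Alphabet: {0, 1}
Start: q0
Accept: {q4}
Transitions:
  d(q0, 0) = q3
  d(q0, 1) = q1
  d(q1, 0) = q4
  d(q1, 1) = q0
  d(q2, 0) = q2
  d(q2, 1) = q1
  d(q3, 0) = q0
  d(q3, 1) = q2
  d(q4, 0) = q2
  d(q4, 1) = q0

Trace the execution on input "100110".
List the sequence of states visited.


Input: 100110
d(q0, 1) = q1
d(q1, 0) = q4
d(q4, 0) = q2
d(q2, 1) = q1
d(q1, 1) = q0
d(q0, 0) = q3


q0 -> q1 -> q4 -> q2 -> q1 -> q0 -> q3


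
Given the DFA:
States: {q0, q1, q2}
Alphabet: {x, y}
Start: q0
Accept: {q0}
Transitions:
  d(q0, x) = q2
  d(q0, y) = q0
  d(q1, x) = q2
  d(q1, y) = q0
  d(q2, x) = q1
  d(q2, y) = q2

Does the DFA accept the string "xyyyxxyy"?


Trace: q0 -> q2 -> q2 -> q2 -> q2 -> q1 -> q2 -> q2 -> q2
Final state: q2
Accept states: {q0}

No, rejected (final state q2 is not an accept state)


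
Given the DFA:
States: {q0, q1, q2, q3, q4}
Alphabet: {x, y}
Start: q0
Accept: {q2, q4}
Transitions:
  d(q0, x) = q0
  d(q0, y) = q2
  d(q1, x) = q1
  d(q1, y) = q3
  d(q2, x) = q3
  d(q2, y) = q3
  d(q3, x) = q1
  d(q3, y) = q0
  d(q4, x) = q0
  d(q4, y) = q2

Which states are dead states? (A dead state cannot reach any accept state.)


Forward reachability from each state:
  q0 -> reaches accept state q2 (live)
  q1 -> reaches accept state q2 (live)
  q2 -> reaches accept state q2 (live)
  q3 -> reaches accept state q2 (live)
  q4 -> reaches accept state q2 (live)

None (all states can reach an accept state)


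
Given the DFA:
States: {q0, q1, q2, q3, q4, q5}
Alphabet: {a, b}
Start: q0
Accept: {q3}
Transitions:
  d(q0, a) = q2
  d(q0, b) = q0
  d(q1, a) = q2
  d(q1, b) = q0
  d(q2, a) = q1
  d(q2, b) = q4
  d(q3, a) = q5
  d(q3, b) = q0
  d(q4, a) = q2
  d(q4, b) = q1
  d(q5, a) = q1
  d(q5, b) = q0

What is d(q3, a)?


Looking up transition d(q3, a)

q5


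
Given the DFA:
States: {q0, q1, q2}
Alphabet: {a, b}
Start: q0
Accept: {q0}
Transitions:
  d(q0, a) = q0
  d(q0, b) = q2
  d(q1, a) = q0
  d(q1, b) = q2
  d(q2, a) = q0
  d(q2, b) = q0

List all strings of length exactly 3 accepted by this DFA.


All strings of length 3: 8 total
Accepted: 5

"aaa", "aba", "abb", "baa", "bba"


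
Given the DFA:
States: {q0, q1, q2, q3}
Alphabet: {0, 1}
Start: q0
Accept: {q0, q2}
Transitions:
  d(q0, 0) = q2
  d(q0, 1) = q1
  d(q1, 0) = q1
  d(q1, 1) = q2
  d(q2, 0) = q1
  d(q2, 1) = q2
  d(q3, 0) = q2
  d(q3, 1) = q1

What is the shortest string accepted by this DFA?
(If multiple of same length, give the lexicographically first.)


BFS by string length (lex-first path to each state shown):
  len 0: q0<-""
Found accept state at length 0.

"" (empty string)


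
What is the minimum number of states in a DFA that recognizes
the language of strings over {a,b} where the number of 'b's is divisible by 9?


States track (count of 'b') mod 9.
Need 9 states: one per remainder 0..8; accept = remainder 0.

9


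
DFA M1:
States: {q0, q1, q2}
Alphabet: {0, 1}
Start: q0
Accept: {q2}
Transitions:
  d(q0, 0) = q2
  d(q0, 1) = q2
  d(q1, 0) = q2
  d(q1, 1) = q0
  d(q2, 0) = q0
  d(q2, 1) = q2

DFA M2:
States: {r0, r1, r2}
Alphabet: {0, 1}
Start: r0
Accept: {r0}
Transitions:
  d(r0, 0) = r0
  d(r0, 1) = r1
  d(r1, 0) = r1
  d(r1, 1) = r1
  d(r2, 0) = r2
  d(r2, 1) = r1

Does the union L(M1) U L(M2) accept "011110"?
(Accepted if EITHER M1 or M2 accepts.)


M1: final=q0 accepted=False
M2: final=r1 accepted=False

No, union rejects (neither accepts)


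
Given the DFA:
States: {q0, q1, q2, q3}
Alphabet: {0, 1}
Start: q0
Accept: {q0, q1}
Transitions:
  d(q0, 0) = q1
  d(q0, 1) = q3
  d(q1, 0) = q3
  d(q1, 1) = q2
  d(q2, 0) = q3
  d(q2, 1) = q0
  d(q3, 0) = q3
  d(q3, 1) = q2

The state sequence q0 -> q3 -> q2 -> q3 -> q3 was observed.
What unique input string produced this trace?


Trace back each transition to find the symbol:
  q0 --[1]--> q3
  q3 --[1]--> q2
  q2 --[0]--> q3
  q3 --[0]--> q3

"1100"


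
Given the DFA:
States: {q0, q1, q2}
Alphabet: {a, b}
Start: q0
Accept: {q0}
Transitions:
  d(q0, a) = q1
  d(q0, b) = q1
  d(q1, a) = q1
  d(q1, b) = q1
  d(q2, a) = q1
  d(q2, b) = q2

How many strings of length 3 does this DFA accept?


Enumerating all length-3 strings:
  "aaa" -> q1 [reject]
  "aab" -> q1 [reject]
  "aba" -> q1 [reject]
  "abb" -> q1 [reject]
  "baa" -> q1 [reject]
  "bab" -> q1 [reject]
  "bba" -> q1 [reject]
  "bbb" -> q1 [reject]

0 out of 8


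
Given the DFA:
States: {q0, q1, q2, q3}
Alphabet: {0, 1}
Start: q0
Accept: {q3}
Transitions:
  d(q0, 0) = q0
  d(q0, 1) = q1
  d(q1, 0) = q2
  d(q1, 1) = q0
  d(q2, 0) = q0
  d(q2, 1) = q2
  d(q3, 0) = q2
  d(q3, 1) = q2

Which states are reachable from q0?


BFS from q0:
  layer 0: {q0}
  layer 1: {q1}
  layer 2: {q2}

{q0, q1, q2}


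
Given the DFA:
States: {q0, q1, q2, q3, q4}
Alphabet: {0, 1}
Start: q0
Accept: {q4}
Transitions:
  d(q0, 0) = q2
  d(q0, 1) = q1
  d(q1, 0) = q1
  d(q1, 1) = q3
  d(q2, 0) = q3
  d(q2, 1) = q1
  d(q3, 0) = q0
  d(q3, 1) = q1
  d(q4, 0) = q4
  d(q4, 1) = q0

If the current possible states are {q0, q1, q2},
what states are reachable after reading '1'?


Apply transition on '1' from each current state:
  d(q0, 1) = q1
  d(q1, 1) = q3
  d(q2, 1) = q1

{q1, q3}


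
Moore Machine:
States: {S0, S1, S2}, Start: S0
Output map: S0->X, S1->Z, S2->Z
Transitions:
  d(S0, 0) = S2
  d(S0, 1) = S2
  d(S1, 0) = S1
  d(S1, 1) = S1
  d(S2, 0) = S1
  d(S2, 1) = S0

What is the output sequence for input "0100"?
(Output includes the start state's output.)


Start: S0 (output X)
  --0--> S2 (output Z)
  --1--> S0 (output X)
  --0--> S2 (output Z)
  --0--> S1 (output Z)

"XZXZZ"


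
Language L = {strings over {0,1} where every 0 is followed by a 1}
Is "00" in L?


'00' present: True; ends with '0': True

No, "00" is not in L


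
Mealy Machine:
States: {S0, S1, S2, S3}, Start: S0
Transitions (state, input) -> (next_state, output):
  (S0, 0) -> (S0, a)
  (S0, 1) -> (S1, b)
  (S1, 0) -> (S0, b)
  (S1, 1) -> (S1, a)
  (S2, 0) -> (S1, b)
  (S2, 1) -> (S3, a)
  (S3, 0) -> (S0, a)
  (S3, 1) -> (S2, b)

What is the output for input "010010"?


Step-by-step:
  (S0, 0) -> (S0, a)
  (S0, 1) -> (S1, b)
  (S1, 0) -> (S0, b)
  (S0, 0) -> (S0, a)
  (S0, 1) -> (S1, b)
  (S1, 0) -> (S0, b)

"abbabb"


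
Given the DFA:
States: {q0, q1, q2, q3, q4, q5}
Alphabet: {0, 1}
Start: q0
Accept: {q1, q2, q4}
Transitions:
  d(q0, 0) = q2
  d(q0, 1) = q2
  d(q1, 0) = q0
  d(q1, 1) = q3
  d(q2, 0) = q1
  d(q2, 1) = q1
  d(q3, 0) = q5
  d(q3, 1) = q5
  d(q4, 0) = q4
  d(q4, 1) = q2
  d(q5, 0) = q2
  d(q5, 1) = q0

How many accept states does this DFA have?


Accept states listed: {q1, q2, q4}
Counting: q1(1) q2(2) q4(3)

3


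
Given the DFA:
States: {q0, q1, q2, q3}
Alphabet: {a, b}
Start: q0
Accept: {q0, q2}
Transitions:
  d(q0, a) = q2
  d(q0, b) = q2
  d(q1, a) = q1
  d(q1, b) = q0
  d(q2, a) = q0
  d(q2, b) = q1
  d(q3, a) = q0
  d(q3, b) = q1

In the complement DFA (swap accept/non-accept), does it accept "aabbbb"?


Trace: q0 -> q2 -> q0 -> q2 -> q1 -> q0 -> q2
Final: q2
Original accept: {q0, q2}
Complement: q2 is in original accept

No, complement rejects (original accepts)


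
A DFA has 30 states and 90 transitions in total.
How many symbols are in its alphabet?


Each state has exactly one transition per symbol.
|alphabet| = transitions / states = 90 / 30 = 3

3


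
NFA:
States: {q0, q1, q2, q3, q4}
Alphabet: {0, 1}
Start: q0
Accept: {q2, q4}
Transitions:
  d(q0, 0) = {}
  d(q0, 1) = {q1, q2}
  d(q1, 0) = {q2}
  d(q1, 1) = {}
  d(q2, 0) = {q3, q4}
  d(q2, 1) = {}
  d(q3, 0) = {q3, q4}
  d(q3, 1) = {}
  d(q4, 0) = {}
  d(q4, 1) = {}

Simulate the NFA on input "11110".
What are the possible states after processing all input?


Start: {q0}
  --1--> {q1, q2}
  --1--> {}
  --1--> {}
  --1--> {}
  --0--> {}

{} (empty set, no valid transitions)


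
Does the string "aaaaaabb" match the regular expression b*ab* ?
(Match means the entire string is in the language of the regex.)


|string| = 8; first = 'a'; last = 'b'

No, "aaaaaabb" does not match b*ab*


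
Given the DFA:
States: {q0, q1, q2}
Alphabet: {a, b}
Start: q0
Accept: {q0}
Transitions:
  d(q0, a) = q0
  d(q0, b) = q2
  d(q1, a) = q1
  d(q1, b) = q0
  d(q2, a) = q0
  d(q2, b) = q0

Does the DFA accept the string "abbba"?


Trace: q0 -> q0 -> q2 -> q0 -> q2 -> q0
Final state: q0
Accept states: {q0}

Yes, accepted (final state q0 is an accept state)


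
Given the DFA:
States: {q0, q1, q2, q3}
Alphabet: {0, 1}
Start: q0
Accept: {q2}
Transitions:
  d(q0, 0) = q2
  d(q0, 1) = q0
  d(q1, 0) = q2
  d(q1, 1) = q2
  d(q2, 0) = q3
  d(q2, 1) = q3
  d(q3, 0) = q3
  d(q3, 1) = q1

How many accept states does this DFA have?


Accept states listed: {q2}
Counting: q2(1)

1


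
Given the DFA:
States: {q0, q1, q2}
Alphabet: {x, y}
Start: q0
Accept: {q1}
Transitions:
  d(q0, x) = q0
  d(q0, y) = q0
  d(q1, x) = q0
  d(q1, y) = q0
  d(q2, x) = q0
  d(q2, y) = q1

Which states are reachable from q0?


BFS from q0:
  layer 0: {q0}

{q0}


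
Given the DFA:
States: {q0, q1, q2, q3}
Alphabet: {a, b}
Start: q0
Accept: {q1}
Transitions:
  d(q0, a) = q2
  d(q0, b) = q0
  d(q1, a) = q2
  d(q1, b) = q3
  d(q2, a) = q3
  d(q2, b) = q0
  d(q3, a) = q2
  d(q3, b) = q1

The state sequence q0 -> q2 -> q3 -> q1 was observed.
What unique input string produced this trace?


Trace back each transition to find the symbol:
  q0 --[a]--> q2
  q2 --[a]--> q3
  q3 --[b]--> q1

"aab"


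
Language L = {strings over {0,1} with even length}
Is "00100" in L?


length = 5; 5 mod 2 = 1

No, "00100" is not in L


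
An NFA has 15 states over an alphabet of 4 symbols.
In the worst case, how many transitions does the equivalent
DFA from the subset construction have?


Subset construction: one DFA state per subset of NFA states = 2^15 = 32768 states.
Each DFA state has 4 outgoing transitions: 32768 * 4 = 131072

131072


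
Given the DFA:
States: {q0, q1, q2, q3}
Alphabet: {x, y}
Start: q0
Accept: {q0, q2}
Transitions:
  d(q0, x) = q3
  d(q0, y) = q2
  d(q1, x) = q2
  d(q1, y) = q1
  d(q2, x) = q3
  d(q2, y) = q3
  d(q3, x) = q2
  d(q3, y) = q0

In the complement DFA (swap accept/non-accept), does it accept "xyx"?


Trace: q0 -> q3 -> q0 -> q3
Final: q3
Original accept: {q0, q2}
Complement: q3 is not in original accept

Yes, complement accepts (original rejects)


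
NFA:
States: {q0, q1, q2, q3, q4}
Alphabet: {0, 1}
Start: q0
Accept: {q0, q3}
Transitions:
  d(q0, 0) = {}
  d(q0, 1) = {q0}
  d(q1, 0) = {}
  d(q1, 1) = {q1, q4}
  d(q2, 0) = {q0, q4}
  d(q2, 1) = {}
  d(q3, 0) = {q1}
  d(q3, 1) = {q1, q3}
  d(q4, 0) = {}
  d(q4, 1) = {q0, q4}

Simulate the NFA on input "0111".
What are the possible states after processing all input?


Start: {q0}
  --0--> {}
  --1--> {}
  --1--> {}
  --1--> {}

{} (empty set, no valid transitions)


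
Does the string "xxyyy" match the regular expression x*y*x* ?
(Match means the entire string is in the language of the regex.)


|string| = 5; first = 'x'; last = 'y'

Yes, "xxyyy" matches x*y*x*


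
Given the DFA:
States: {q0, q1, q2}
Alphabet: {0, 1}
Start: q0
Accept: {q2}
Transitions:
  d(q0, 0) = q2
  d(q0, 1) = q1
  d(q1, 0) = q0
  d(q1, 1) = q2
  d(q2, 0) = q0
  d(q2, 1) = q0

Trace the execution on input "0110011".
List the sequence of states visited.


Input: 0110011
d(q0, 0) = q2
d(q2, 1) = q0
d(q0, 1) = q1
d(q1, 0) = q0
d(q0, 0) = q2
d(q2, 1) = q0
d(q0, 1) = q1


q0 -> q2 -> q0 -> q1 -> q0 -> q2 -> q0 -> q1


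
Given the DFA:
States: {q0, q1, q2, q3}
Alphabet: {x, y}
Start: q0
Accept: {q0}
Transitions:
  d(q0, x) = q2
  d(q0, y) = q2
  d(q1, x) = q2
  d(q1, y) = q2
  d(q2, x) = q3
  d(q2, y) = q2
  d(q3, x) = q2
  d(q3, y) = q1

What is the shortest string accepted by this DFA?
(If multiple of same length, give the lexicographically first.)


BFS by string length (lex-first path to each state shown):
  len 0: q0<-""
Found accept state at length 0.

"" (empty string)


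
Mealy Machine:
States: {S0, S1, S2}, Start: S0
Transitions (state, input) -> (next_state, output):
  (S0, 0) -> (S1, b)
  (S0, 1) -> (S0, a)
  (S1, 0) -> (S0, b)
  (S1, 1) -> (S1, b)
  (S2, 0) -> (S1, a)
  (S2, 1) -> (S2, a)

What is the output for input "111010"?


Step-by-step:
  (S0, 1) -> (S0, a)
  (S0, 1) -> (S0, a)
  (S0, 1) -> (S0, a)
  (S0, 0) -> (S1, b)
  (S1, 1) -> (S1, b)
  (S1, 0) -> (S0, b)

"aaabbb"


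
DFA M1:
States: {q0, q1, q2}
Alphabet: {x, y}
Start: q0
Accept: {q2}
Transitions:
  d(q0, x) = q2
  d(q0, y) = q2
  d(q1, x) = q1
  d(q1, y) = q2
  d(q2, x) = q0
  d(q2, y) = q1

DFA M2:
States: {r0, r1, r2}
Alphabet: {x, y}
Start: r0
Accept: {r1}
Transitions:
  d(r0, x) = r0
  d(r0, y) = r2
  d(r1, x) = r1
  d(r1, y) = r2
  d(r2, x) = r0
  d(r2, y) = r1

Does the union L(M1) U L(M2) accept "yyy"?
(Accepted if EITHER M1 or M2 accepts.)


M1: final=q2 accepted=True
M2: final=r2 accepted=False

Yes, union accepts


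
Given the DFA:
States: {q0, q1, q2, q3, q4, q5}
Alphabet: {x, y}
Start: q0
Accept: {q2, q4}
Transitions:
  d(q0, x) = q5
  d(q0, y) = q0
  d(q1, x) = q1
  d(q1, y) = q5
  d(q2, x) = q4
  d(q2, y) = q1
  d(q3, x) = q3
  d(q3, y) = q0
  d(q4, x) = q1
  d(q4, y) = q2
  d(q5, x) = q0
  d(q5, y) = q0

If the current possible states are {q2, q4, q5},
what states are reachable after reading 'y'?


Apply transition on 'y' from each current state:
  d(q2, y) = q1
  d(q4, y) = q2
  d(q5, y) = q0

{q0, q1, q2}


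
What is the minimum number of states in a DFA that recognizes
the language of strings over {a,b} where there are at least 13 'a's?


States: count = 0, 1, ..., 12, and a final '>= 13' state.
Total: 13 + 1 = 14. Accept = '>= 13' state.

14


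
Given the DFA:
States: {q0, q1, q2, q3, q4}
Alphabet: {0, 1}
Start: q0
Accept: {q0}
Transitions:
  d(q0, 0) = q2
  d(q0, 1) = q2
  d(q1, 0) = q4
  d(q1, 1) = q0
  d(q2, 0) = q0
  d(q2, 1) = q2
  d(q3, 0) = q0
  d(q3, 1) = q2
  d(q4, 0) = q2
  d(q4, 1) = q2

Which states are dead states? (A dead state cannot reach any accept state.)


Forward reachability from each state:
  q0 -> reaches accept state q0 (live)
  q1 -> reaches accept state q0 (live)
  q2 -> reaches accept state q0 (live)
  q3 -> reaches accept state q0 (live)
  q4 -> reaches accept state q0 (live)

None (all states can reach an accept state)


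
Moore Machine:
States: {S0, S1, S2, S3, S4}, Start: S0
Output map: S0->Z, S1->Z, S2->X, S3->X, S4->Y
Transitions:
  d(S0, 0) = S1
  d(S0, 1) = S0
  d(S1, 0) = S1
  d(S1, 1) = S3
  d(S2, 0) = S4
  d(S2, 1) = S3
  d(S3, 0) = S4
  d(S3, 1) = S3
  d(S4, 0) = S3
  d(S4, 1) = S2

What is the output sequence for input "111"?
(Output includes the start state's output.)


Start: S0 (output Z)
  --1--> S0 (output Z)
  --1--> S0 (output Z)
  --1--> S0 (output Z)

"ZZZZ"


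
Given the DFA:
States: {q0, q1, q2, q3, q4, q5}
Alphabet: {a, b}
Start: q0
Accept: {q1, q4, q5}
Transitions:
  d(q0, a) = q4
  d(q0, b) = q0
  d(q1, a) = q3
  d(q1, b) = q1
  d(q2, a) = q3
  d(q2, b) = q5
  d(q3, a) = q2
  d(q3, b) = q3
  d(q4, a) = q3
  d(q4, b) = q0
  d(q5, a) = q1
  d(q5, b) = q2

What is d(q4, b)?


Looking up transition d(q4, b)

q0


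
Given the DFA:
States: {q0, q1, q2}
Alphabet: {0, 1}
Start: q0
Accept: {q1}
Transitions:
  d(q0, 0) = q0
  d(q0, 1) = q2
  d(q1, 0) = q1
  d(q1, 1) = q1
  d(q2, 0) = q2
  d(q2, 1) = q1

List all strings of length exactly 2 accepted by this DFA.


All strings of length 2: 4 total
Accepted: 1

"11"


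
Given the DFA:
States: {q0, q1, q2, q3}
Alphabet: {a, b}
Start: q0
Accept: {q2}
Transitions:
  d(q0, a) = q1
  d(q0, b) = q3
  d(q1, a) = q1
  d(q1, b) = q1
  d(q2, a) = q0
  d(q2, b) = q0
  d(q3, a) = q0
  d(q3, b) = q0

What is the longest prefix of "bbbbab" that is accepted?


Run the DFA, marking each prefix where the state is accepting:
  "" -> q0 [reject]
  "b" -> q3 [reject]
  "bb" -> q0 [reject]
  "bbb" -> q3 [reject]
  "bbbb" -> q0 [reject]
  "bbbba" -> q1 [reject]
  "bbbbab" -> q1 [reject]

No prefix is accepted


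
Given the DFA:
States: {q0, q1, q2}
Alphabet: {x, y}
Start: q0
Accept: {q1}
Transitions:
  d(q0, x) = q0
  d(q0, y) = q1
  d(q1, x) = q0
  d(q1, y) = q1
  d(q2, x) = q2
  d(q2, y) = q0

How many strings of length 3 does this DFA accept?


Enumerating all length-3 strings:
  "xxx" -> q0 [reject]
  "xxy" -> q1 [accept]
  "xyx" -> q0 [reject]
  "xyy" -> q1 [accept]
  "yxx" -> q0 [reject]
  "yxy" -> q1 [accept]
  "yyx" -> q0 [reject]
  "yyy" -> q1 [accept]

4 out of 8


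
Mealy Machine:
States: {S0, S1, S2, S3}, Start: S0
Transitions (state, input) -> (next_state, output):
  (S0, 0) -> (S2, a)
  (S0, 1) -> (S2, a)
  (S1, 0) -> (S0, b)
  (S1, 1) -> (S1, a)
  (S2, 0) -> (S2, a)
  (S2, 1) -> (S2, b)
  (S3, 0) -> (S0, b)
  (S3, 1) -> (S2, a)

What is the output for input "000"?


Step-by-step:
  (S0, 0) -> (S2, a)
  (S2, 0) -> (S2, a)
  (S2, 0) -> (S2, a)

"aaa"


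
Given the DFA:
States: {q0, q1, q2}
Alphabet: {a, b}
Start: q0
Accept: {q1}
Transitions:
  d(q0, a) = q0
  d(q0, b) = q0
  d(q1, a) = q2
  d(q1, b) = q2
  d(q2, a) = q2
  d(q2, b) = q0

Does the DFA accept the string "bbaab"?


Trace: q0 -> q0 -> q0 -> q0 -> q0 -> q0
Final state: q0
Accept states: {q1}

No, rejected (final state q0 is not an accept state)


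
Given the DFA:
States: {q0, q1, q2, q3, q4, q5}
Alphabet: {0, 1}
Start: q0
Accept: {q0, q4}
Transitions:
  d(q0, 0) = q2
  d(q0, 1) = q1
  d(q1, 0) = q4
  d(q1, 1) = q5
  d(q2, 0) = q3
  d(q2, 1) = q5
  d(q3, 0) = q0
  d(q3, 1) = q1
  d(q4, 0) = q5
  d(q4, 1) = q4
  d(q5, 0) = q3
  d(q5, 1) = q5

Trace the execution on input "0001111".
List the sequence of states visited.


Input: 0001111
d(q0, 0) = q2
d(q2, 0) = q3
d(q3, 0) = q0
d(q0, 1) = q1
d(q1, 1) = q5
d(q5, 1) = q5
d(q5, 1) = q5


q0 -> q2 -> q3 -> q0 -> q1 -> q5 -> q5 -> q5


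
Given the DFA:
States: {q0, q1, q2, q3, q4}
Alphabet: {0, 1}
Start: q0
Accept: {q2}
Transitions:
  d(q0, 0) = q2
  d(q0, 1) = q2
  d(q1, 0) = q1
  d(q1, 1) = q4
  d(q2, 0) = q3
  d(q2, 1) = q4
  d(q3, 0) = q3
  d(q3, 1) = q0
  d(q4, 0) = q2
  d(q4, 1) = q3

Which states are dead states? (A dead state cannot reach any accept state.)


Forward reachability from each state:
  q0 -> reaches accept state q2 (live)
  q1 -> reaches accept state q2 (live)
  q2 -> reaches accept state q2 (live)
  q3 -> reaches accept state q2 (live)
  q4 -> reaches accept state q2 (live)

None (all states can reach an accept state)


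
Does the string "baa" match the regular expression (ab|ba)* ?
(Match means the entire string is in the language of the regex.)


|string| = 3; first = 'b'; last = 'a'

No, "baa" does not match (ab|ba)*


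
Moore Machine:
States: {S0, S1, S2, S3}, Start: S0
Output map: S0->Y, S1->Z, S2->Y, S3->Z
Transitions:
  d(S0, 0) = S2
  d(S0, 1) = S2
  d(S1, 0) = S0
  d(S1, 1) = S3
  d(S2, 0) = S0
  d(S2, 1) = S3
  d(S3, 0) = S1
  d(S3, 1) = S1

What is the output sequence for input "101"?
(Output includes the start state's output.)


Start: S0 (output Y)
  --1--> S2 (output Y)
  --0--> S0 (output Y)
  --1--> S2 (output Y)

"YYYY"


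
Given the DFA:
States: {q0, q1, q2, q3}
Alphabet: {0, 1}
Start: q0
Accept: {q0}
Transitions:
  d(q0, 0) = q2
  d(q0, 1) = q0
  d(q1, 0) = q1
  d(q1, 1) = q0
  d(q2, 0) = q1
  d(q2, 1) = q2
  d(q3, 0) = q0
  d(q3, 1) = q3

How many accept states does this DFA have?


Accept states listed: {q0}
Counting: q0(1)

1


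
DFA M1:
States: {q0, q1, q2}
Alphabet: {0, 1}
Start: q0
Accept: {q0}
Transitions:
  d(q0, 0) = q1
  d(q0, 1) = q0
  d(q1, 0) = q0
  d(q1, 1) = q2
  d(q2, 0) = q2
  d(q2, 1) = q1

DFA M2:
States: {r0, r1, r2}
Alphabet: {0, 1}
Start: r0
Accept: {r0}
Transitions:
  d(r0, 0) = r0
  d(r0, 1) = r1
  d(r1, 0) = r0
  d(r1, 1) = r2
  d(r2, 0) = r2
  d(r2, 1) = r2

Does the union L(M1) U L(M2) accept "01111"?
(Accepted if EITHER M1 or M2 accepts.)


M1: final=q1 accepted=False
M2: final=r2 accepted=False

No, union rejects (neither accepts)


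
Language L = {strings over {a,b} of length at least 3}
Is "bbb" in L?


length = 3

Yes, "bbb" is in L


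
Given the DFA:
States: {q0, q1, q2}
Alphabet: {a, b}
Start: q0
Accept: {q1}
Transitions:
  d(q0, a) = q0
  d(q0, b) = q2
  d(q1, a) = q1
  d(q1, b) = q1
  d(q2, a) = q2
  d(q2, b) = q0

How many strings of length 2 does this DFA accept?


Enumerating all length-2 strings:
  "aa" -> q0 [reject]
  "ab" -> q2 [reject]
  "ba" -> q2 [reject]
  "bb" -> q0 [reject]

0 out of 4


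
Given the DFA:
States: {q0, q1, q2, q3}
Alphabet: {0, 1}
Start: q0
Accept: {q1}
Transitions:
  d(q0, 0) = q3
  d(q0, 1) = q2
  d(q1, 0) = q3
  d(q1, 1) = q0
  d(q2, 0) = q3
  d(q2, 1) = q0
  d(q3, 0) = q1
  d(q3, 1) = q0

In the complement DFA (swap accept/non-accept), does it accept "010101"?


Trace: q0 -> q3 -> q0 -> q3 -> q0 -> q3 -> q0
Final: q0
Original accept: {q1}
Complement: q0 is not in original accept

Yes, complement accepts (original rejects)


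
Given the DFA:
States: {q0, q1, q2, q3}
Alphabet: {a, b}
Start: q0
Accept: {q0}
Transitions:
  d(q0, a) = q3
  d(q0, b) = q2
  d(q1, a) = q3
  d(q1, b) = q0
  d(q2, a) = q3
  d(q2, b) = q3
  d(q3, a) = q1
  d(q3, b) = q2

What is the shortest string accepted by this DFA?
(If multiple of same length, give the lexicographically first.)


BFS by string length (lex-first path to each state shown):
  len 0: q0<-""
Found accept state at length 0.

"" (empty string)


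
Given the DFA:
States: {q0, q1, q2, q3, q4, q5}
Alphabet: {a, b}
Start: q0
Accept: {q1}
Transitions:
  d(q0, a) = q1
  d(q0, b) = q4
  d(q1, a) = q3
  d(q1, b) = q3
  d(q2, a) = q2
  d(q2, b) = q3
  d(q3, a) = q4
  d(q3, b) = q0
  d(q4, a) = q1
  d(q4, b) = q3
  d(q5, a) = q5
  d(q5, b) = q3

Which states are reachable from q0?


BFS from q0:
  layer 0: {q0}
  layer 1: {q1, q4}
  layer 2: {q3}

{q0, q1, q3, q4}


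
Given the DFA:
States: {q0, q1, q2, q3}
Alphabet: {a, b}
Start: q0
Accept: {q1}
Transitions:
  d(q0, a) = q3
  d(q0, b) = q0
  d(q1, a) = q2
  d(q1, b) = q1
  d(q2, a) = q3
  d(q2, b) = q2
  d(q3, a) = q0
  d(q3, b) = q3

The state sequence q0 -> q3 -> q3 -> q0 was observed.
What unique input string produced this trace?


Trace back each transition to find the symbol:
  q0 --[a]--> q3
  q3 --[b]--> q3
  q3 --[a]--> q0

"aba"


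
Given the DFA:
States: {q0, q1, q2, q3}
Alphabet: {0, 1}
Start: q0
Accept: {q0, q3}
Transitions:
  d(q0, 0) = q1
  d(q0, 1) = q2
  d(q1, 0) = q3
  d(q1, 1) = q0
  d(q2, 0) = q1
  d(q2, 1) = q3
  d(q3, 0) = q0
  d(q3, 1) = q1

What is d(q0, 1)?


Looking up transition d(q0, 1)

q2


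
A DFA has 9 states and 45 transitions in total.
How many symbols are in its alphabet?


Each state has exactly one transition per symbol.
|alphabet| = transitions / states = 45 / 9 = 5

5


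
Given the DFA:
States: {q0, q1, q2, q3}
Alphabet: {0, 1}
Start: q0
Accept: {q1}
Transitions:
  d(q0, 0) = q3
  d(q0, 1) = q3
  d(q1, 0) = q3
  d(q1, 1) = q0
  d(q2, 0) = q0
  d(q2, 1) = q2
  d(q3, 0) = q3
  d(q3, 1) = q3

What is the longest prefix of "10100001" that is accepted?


Run the DFA, marking each prefix where the state is accepting:
  "" -> q0 [reject]
  "1" -> q3 [reject]
  "10" -> q3 [reject]
  "101" -> q3 [reject]
  "1010" -> q3 [reject]
  "10100" -> q3 [reject]
  "101000" -> q3 [reject]
  "1010000" -> q3 [reject]
  "10100001" -> q3 [reject]

No prefix is accepted


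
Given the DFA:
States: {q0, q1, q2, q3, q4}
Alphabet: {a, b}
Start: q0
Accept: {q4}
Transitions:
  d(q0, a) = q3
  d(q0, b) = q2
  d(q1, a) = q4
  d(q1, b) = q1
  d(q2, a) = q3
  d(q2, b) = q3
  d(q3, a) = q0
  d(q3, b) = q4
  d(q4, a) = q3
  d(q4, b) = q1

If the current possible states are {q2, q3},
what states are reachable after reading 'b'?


Apply transition on 'b' from each current state:
  d(q2, b) = q3
  d(q3, b) = q4

{q3, q4}


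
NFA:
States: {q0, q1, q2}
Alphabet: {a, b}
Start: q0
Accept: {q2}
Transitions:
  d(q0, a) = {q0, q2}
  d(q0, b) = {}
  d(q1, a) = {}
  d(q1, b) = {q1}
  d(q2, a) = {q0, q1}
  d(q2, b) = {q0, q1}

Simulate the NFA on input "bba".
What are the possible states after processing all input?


Start: {q0}
  --b--> {}
  --b--> {}
  --a--> {}

{} (empty set, no valid transitions)


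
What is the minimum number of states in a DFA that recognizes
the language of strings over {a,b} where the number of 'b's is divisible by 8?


States track (count of 'b') mod 8.
Need 8 states: one per remainder 0..7; accept = remainder 0.

8


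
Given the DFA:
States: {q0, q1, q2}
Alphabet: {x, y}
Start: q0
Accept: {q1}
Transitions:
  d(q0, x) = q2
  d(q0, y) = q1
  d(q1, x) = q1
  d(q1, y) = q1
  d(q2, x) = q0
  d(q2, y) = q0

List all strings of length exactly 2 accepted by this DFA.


All strings of length 2: 4 total
Accepted: 2

"yx", "yy"


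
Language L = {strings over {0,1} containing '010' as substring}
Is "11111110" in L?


'010' does not occur

No, "11111110" is not in L


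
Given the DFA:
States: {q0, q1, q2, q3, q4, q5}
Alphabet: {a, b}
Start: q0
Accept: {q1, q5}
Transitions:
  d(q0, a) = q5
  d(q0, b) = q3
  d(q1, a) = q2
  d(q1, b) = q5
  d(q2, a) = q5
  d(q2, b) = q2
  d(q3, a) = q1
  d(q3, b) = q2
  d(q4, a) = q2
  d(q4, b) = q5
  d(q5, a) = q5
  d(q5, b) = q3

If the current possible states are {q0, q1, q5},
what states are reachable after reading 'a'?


Apply transition on 'a' from each current state:
  d(q0, a) = q5
  d(q1, a) = q2
  d(q5, a) = q5

{q2, q5}


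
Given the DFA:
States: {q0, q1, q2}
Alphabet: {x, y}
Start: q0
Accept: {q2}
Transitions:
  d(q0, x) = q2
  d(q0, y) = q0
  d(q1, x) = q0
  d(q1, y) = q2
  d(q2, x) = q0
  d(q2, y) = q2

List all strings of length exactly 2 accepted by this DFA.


All strings of length 2: 4 total
Accepted: 2

"xy", "yx"


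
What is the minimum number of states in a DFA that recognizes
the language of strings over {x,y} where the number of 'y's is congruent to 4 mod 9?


States track (count of 'y') mod 9.
Need 9 states: one per remainder 0..8; accept = remainder 4.

9


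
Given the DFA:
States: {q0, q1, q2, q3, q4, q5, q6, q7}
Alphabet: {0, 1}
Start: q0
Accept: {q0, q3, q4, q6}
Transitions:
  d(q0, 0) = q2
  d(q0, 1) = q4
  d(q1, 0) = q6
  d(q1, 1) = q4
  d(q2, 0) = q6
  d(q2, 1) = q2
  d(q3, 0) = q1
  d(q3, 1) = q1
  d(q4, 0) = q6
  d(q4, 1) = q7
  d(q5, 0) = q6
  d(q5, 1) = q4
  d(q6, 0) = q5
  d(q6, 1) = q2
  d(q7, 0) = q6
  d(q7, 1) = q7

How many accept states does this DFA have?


Accept states listed: {q0, q3, q4, q6}
Counting: q0(1) q3(2) q4(3) q6(4)

4


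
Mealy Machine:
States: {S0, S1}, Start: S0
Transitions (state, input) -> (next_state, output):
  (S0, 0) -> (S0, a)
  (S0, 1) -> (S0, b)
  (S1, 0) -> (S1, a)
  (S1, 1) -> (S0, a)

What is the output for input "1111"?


Step-by-step:
  (S0, 1) -> (S0, b)
  (S0, 1) -> (S0, b)
  (S0, 1) -> (S0, b)
  (S0, 1) -> (S0, b)

"bbbb"


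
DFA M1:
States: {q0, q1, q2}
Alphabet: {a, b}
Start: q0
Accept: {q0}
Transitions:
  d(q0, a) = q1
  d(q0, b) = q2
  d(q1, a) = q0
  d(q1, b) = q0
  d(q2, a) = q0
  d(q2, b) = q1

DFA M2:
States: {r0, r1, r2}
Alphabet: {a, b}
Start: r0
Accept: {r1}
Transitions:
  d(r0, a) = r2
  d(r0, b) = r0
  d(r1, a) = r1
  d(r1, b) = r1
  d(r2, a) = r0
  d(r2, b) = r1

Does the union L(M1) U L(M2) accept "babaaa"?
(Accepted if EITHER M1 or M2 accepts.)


M1: final=q0 accepted=True
M2: final=r1 accepted=True

Yes, union accepts


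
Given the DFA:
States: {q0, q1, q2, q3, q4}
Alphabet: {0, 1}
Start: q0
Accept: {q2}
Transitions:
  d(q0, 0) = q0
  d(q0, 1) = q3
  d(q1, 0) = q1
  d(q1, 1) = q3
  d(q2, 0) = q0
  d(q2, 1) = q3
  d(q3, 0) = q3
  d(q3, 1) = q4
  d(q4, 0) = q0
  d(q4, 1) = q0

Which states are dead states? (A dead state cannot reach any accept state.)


Forward reachability from each state:
  q0 -> reaches {q0, q3, q4}, no accept state (dead)
  q1 -> reaches {q0, q1, q3, q4}, no accept state (dead)
  q2 -> reaches accept state q2 (live)
  q3 -> reaches {q0, q3, q4}, no accept state (dead)
  q4 -> reaches {q0, q3, q4}, no accept state (dead)

{q0, q1, q3, q4}
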